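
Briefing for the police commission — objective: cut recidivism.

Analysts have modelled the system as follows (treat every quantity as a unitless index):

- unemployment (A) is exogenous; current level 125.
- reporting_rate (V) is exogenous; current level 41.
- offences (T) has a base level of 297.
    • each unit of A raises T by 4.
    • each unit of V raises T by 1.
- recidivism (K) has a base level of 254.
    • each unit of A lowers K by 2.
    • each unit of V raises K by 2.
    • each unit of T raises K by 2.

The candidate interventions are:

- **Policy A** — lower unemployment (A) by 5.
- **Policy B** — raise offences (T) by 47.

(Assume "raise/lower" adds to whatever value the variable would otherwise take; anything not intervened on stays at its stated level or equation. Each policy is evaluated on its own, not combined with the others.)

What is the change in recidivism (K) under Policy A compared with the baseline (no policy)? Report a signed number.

-30

Baseline:
  A = 125
  V = 41
  T = 297 + 4·125 + 41 = 838
  K = 254 − 2·125 + 2·41 + 2·838 = 1762
Policy A (A − 5):
  A = 125 − 5 = 120
  V = 41
  T = 297 + 4·120 + 41 = 818
  K = 254 − 2·120 + 2·41 + 2·818 = 1732
Change in K: 1732 − 1762 = -30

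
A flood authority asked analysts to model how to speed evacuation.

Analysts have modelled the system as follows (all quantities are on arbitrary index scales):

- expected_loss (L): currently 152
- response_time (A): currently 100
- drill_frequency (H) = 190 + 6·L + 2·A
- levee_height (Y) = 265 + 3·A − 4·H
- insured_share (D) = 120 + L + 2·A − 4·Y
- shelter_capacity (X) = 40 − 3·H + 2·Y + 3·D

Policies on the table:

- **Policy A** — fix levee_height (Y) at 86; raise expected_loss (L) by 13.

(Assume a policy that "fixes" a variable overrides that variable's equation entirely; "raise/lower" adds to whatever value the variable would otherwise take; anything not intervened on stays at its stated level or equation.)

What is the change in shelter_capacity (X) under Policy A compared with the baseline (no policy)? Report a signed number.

Baseline:
  L = 152
  A = 100
  H = 190 + 6·152 + 2·100 = 1302
  Y = 265 + 3·100 − 4·1302 = -4643
  D = 120 + 152 + 2·100 − 4·(-4643) = 19044
  X = 40 − 3·1302 + 2·(-4643) + 3·19044 = 43980
Policy A (Y := 86, L + 13):
  L = 152 + 13 = 165
  A = 100
  H = 190 + 6·165 + 2·100 = 1380
  Y = 86
  D = 120 + 165 + 2·100 − 4·86 = 141
  X = 40 − 3·1380 + 2·86 + 3·141 = -3505
Change in X: -3505 − 43980 = -47485

-47485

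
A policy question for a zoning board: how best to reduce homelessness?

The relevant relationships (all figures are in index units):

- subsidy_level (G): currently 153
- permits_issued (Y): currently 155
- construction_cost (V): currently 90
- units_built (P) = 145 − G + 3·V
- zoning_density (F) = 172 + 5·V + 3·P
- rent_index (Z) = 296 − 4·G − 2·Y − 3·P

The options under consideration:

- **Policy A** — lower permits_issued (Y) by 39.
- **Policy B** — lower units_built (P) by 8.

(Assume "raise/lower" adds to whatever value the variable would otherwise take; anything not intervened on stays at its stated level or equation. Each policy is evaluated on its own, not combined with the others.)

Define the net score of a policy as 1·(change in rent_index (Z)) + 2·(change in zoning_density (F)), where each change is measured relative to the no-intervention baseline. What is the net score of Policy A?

78

Baseline:
  G = 153
  Y = 155
  V = 90
  P = 145 − 153 + 3·90 = 262
  F = 172 + 5·90 + 3·262 = 1408
  Z = 296 − 4·153 − 2·155 − 3·262 = -1412
Policy A (Y − 39):
  G = 153
  Y = 155 − 39 = 116
  V = 90
  P = 145 − 153 + 3·90 = 262
  F = 172 + 5·90 + 3·262 = 1408
  Z = 296 − 4·153 − 2·116 − 3·262 = -1334
ΔZ = -1334 − (-1412) = 78; ΔF = 1408 − 1408 = 0
Score = 1·78 + 2·0 = 78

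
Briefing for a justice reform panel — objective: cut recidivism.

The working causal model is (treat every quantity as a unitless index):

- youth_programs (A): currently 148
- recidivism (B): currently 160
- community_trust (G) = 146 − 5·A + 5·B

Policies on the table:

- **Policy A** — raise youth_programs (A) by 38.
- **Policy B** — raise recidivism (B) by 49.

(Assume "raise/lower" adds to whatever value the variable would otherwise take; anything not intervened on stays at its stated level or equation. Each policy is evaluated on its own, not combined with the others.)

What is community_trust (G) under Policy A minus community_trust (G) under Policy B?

-435

Policy A (A + 38):
  A = 148 + 38 = 186
  B = 160
  G = 146 − 5·186 + 5·160 = 16
Policy B (B + 49):
  A = 148
  B = 160 + 49 = 209
  G = 146 − 5·148 + 5·209 = 451
G: 16 − 451 = -435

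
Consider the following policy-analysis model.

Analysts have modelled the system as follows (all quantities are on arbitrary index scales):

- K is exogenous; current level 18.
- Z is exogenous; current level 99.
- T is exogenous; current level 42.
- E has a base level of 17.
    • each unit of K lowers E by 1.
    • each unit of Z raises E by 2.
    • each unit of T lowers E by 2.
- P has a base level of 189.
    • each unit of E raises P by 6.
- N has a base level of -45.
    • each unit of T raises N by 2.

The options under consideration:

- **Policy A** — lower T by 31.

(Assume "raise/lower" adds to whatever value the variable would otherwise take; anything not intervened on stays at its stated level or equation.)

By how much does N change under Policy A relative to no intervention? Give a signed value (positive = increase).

-62

Baseline:
  T = 42
  N = -45 + 2·42 = 39
Policy A (T − 31):
  T = 42 − 31 = 11
  N = -45 + 2·11 = -23
Change in N: -23 − 39 = -62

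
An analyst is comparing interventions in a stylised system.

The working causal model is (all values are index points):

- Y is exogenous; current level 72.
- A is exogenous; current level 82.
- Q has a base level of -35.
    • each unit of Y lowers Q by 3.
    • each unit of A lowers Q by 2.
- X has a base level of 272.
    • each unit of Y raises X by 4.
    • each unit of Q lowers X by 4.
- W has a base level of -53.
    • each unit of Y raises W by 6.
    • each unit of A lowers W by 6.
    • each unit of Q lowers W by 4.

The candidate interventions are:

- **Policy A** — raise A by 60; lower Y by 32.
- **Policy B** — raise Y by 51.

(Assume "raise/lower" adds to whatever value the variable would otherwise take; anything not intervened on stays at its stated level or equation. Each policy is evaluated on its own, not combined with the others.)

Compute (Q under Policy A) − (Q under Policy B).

Policy A (A + 60, Y − 32):
  Y = 72 − 32 = 40
  A = 82 + 60 = 142
  Q = -35 − 3·40 − 2·142 = -439
Policy B (Y + 51):
  Y = 72 + 51 = 123
  A = 82
  Q = -35 − 3·123 − 2·82 = -568
Q: -439 − (-568) = 129

129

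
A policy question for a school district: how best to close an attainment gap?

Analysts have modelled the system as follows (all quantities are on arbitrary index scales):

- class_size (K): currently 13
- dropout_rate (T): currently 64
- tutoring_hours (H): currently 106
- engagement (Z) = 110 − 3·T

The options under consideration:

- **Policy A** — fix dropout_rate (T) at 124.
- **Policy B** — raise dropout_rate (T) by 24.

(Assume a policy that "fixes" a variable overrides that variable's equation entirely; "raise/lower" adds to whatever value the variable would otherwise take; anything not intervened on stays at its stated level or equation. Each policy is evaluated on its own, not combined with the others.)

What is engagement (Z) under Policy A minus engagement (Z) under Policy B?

-108

Policy A (T := 124):
  T = 124
  Z = 110 − 3·124 = -262
Policy B (T + 24):
  T = 64 + 24 = 88
  Z = 110 − 3·88 = -154
Z: -262 − (-154) = -108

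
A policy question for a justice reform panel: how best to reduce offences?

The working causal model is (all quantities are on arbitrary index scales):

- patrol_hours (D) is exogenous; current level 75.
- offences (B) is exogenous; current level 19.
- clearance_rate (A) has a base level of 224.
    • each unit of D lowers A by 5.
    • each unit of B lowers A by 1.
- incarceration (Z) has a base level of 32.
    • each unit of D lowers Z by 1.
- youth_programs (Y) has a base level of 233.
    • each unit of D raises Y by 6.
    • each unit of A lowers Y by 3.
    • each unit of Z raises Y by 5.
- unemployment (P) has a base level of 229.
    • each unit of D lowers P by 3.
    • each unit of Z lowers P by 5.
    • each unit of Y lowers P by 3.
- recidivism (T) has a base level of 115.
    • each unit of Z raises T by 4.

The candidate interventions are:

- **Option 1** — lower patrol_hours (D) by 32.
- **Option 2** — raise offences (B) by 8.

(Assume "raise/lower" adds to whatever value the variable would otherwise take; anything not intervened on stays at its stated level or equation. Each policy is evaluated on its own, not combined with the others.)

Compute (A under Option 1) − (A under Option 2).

168

Option 1 (D − 32):
  D = 75 − 32 = 43
  B = 19
  A = 224 − 5·43 − 19 = -10
Option 2 (B + 8):
  D = 75
  B = 19 + 8 = 27
  A = 224 − 5·75 − 27 = -178
A: -10 − (-178) = 168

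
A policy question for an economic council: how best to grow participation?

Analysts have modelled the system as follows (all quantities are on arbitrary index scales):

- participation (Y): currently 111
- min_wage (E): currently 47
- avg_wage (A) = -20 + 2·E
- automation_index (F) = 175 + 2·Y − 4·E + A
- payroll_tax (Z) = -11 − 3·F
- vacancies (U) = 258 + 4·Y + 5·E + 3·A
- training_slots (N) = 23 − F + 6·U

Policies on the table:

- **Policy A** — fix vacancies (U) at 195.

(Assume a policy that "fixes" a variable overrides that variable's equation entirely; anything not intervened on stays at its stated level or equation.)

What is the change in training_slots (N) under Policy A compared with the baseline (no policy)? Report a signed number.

Baseline:
  Y = 111
  E = 47
  A = -20 + 2·47 = 74
  F = 175 + 2·111 − 4·47 + 74 = 283
  U = 258 + 4·111 + 5·47 + 3·74 = 1159
  N = 23 − 283 + 6·1159 = 6694
Policy A (U := 195):
  Y = 111
  E = 47
  A = -20 + 2·47 = 74
  F = 175 + 2·111 − 4·47 + 74 = 283
  U = 195
  N = 23 − 283 + 6·195 = 910
Change in N: 910 − 6694 = -5784

-5784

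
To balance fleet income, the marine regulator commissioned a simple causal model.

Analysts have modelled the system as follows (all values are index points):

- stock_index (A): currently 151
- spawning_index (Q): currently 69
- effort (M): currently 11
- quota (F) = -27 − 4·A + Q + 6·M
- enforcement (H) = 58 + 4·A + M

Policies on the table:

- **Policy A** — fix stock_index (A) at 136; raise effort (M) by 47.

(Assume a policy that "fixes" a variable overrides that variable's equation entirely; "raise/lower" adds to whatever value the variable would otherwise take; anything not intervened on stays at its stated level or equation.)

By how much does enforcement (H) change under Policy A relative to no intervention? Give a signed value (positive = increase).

-13

Baseline:
  A = 151
  M = 11
  H = 58 + 4·151 + 11 = 673
Policy A (A := 136, M + 47):
  A = 136
  M = 11 + 47 = 58
  H = 58 + 4·136 + 58 = 660
Change in H: 660 − 673 = -13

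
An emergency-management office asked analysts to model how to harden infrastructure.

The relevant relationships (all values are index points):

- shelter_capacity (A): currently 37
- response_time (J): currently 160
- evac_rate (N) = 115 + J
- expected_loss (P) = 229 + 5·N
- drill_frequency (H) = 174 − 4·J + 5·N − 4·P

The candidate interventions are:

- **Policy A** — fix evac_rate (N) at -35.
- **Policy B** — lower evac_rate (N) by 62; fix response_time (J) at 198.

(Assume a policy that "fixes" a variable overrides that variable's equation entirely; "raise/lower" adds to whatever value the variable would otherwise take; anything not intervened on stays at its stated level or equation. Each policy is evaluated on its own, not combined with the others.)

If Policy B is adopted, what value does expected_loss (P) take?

Policy B (N − 62, J := 198):
  J = 198
  N = 115 + 198 (−62 from intervention) = 251
  P = 229 + 5·251 = 1484

1484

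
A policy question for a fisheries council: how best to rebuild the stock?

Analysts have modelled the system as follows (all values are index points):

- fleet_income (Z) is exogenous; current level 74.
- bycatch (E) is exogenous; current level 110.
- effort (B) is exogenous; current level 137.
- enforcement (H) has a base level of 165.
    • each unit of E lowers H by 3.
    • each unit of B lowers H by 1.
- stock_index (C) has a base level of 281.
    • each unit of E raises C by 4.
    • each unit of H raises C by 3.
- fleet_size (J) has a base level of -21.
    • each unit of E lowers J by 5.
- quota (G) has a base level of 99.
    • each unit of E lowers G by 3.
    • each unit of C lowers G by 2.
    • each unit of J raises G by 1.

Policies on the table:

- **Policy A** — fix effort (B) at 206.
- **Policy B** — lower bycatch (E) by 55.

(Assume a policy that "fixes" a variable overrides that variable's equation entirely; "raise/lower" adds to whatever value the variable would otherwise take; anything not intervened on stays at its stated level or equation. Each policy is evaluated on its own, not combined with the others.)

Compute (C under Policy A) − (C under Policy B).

-482

Policy A (B := 206):
  E = 110
  B = 206
  H = 165 − 3·110 − 206 = -371
  C = 281 + 4·110 + 3·(-371) = -392
Policy B (E − 55):
  E = 110 − 55 = 55
  B = 137
  H = 165 − 3·55 − 137 = -137
  C = 281 + 4·55 + 3·(-137) = 90
C: -392 − 90 = -482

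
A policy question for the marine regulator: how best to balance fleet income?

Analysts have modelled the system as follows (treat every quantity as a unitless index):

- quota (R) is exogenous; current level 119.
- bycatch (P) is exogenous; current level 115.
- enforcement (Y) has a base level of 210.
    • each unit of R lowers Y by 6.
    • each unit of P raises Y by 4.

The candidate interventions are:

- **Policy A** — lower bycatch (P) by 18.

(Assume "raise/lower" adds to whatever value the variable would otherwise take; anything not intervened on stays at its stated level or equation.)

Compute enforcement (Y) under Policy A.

-116

Policy A (P − 18):
  R = 119
  P = 115 − 18 = 97
  Y = 210 − 6·119 + 4·97 = -116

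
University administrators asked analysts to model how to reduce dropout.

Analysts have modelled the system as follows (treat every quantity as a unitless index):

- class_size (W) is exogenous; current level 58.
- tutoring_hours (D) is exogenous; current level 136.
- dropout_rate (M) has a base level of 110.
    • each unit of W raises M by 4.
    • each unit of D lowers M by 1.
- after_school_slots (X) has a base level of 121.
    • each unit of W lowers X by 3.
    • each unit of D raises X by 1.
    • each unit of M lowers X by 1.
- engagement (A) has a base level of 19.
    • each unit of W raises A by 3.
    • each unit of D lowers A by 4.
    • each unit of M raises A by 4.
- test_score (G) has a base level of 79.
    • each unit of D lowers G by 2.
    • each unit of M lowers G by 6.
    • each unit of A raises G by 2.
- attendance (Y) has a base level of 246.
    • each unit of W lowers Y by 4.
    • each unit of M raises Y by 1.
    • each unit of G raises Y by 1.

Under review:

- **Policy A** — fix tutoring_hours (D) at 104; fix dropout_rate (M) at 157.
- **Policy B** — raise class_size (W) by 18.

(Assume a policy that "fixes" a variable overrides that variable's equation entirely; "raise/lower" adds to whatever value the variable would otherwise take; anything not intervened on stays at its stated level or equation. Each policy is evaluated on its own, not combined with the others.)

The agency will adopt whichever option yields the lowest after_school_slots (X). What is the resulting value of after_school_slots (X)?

Policy A (D := 104, M := 157):
  W = 58
  D = 104
  M = 157
  X = 121 − 3·58 + 104 − 157 = -106
Policy B (W + 18):
  W = 58 + 18 = 76
  D = 136
  M = 110 + 4·76 − 136 = 278
  X = 121 − 3·76 + 136 − 278 = -249
Comparing — Policy A: X=-106, Policy B: X=-249. Lowest is -249 (Policy B).

-249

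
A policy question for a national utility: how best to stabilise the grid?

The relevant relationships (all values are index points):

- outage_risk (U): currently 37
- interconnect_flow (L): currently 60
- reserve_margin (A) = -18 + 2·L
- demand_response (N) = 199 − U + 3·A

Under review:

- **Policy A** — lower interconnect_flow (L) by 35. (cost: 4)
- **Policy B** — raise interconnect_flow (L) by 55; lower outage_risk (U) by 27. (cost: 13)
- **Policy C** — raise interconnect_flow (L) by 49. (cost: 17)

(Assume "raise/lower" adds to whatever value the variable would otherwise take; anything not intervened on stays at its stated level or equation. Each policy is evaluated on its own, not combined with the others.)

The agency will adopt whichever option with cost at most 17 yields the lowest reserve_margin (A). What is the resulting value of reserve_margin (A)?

32

Policy A (L − 35):
  L = 60 − 35 = 25
  A = -18 + 2·25 = 32
Policy B (L + 55, U − 27):
  L = 60 + 55 = 115
  A = -18 + 2·115 = 212
Policy C (L + 49):
  L = 60 + 49 = 109
  A = -18 + 2·109 = 200
Comparing — Policy A: A=32, Policy B: A=212, Policy C: A=200. Lowest is 32 (Policy A).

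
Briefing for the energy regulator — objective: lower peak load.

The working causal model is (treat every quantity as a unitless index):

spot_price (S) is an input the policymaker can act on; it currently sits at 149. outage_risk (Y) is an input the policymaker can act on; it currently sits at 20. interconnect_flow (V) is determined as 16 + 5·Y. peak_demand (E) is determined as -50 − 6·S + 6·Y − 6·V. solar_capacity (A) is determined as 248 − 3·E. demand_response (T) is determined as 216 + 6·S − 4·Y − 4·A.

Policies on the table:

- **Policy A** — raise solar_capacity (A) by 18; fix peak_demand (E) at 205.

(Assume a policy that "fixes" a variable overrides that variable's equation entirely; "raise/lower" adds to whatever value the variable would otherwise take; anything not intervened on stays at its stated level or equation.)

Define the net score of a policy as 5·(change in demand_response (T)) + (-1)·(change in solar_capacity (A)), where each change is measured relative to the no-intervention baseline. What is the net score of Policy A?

Baseline:
  S = 149
  Y = 20
  V = 16 + 5·20 = 116
  E = -50 − 6·149 + 6·20 − 6·116 = -1520
  A = 248 − 3·(-1520) = 4808
  T = 216 + 6·149 − 4·20 − 4·4808 = -18202
Policy A (A + 18, E := 205):
  S = 149
  Y = 20
  V = 16 + 5·20 = 116
  E = 205
  A = 248 − 3·205 (+18 from intervention) = -349
  T = 216 + 6·149 − 4·20 − 4·(-349) = 2426
ΔT = 2426 − (-18202) = 20628; ΔA = -349 − 4808 = -5157
Score = 5·20628 + (-1)·(-5157) = 108297

108297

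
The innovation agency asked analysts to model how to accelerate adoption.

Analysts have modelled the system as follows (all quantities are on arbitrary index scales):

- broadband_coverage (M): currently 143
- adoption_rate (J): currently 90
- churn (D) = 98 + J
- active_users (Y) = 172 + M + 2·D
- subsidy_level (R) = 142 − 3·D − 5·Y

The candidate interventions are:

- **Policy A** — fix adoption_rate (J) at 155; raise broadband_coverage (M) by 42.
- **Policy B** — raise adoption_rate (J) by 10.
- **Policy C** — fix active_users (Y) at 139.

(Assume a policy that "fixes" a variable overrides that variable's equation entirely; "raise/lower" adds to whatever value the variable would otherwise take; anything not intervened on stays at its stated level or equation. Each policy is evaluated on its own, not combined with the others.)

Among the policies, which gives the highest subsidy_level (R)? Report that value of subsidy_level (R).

-1117

Policy A (J := 155, M + 42):
  M = 143 + 42 = 185
  J = 155
  D = 98 + 155 = 253
  Y = 172 + 185 + 2·253 = 863
  R = 142 − 3·253 − 5·863 = -4932
Policy B (J + 10):
  M = 143
  J = 90 + 10 = 100
  D = 98 + 100 = 198
  Y = 172 + 143 + 2·198 = 711
  R = 142 − 3·198 − 5·711 = -4007
Policy C (Y := 139):
  M = 143
  J = 90
  D = 98 + 90 = 188
  Y = 139
  R = 142 − 3·188 − 5·139 = -1117
Comparing — Policy A: R=-4932, Policy B: R=-4007, Policy C: R=-1117. Highest is -1117 (Policy C).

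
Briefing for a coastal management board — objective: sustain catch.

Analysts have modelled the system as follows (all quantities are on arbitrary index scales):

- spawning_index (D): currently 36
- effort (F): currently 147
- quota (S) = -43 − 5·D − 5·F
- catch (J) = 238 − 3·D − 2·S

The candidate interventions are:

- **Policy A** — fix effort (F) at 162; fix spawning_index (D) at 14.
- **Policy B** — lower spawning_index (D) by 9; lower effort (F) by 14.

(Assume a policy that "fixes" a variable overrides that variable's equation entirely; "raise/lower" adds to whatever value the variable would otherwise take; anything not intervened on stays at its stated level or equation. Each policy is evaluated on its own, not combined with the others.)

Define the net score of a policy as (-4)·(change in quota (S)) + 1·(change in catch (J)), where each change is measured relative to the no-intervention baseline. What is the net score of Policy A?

-144

Baseline:
  D = 36
  F = 147
  S = -43 − 5·36 − 5·147 = -958
  J = 238 − 3·36 − 2·(-958) = 2046
Policy A (F := 162, D := 14):
  D = 14
  F = 162
  S = -43 − 5·14 − 5·162 = -923
  J = 238 − 3·14 − 2·(-923) = 2042
ΔS = -923 − (-958) = 35; ΔJ = 2042 − 2046 = -4
Score = (-4)·35 + 1·(-4) = -144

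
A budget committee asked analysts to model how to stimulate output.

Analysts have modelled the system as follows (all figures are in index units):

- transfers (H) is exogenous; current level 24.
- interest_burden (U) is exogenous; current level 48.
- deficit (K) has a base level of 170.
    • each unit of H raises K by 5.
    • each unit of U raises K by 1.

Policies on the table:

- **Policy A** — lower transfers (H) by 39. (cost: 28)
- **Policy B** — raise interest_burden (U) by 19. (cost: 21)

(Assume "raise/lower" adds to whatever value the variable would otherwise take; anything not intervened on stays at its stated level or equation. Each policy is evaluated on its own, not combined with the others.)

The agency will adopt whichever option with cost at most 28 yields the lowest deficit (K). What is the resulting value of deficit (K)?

143

Policy A (H − 39):
  H = 24 − 39 = -15
  U = 48
  K = 170 + 5·(-15) + 48 = 143
Policy B (U + 19):
  H = 24
  U = 48 + 19 = 67
  K = 170 + 5·24 + 67 = 357
Comparing — Policy A: K=143, Policy B: K=357. Lowest is 143 (Policy A).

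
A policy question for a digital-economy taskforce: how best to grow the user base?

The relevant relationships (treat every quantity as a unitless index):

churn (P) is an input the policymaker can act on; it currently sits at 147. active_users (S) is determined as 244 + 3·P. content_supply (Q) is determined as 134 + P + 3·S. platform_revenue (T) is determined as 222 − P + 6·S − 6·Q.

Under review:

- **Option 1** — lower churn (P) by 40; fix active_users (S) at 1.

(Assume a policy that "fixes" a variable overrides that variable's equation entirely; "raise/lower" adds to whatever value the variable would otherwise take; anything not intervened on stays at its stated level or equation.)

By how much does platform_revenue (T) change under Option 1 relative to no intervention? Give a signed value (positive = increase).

8488

Baseline:
  P = 147
  S = 244 + 3·147 = 685
  Q = 134 + 147 + 3·685 = 2336
  T = 222 − 147 + 6·685 − 6·2336 = -9831
Option 1 (P − 40, S := 1):
  P = 147 − 40 = 107
  S = 1
  Q = 134 + 107 + 3·1 = 244
  T = 222 − 107 + 6·1 − 6·244 = -1343
Change in T: -1343 − (-9831) = 8488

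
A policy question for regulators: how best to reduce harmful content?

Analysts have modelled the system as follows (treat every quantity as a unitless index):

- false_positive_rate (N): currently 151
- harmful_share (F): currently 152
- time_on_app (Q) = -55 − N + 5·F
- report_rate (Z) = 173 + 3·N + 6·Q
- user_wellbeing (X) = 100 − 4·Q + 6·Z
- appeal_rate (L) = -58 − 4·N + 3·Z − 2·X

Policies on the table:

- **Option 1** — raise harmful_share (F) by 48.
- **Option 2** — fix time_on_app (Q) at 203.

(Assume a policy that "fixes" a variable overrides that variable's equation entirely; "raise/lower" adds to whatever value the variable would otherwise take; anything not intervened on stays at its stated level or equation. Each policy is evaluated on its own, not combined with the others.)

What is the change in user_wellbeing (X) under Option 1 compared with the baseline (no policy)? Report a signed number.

7680

Baseline:
  N = 151
  F = 152
  Q = -55 − 151 + 5·152 = 554
  Z = 173 + 3·151 + 6·554 = 3950
  X = 100 − 4·554 + 6·3950 = 21584
Option 1 (F + 48):
  N = 151
  F = 152 + 48 = 200
  Q = -55 − 151 + 5·200 = 794
  Z = 173 + 3·151 + 6·794 = 5390
  X = 100 − 4·794 + 6·5390 = 29264
Change in X: 29264 − 21584 = 7680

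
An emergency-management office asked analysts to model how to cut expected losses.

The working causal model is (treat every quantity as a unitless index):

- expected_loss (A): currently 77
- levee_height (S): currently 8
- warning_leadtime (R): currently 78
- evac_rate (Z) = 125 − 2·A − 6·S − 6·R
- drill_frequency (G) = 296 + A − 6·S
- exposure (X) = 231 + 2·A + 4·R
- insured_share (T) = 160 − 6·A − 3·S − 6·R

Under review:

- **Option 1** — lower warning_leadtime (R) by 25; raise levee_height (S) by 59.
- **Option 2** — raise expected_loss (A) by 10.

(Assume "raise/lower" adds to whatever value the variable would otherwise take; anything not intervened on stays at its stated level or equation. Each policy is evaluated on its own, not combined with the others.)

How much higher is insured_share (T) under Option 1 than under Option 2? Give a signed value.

Option 1 (R − 25, S + 59):
  A = 77
  S = 8 + 59 = 67
  R = 78 − 25 = 53
  T = 160 − 6·77 − 3·67 − 6·53 = -821
Option 2 (A + 10):
  A = 77 + 10 = 87
  S = 8
  R = 78
  T = 160 − 6·87 − 3·8 − 6·78 = -854
T: -821 − (-854) = 33

33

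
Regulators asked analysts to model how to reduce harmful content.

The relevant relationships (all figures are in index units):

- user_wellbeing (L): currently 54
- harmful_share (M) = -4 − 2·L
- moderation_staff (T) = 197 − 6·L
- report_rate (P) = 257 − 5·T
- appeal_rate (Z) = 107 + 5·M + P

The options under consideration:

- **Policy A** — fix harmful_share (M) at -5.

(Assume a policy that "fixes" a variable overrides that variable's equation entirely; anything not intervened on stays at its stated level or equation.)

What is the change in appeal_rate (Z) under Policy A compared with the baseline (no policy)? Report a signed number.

535

Baseline:
  L = 54
  M = -4 − 2·54 = -112
  T = 197 − 6·54 = -127
  P = 257 − 5·(-127) = 892
  Z = 107 + 5·(-112) + 892 = 439
Policy A (M := -5):
  L = 54
  M = -5
  T = 197 − 6·54 = -127
  P = 257 − 5·(-127) = 892
  Z = 107 + 5·(-5) + 892 = 974
Change in Z: 974 − 439 = 535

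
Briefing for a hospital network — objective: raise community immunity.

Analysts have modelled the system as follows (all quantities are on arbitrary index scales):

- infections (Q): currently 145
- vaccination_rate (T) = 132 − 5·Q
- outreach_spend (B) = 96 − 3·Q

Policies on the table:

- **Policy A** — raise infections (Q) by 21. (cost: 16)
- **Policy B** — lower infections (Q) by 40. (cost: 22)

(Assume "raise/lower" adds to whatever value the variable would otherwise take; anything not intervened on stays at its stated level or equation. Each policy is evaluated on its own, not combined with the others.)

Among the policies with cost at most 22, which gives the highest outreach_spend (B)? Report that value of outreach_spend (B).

-219

Policy A (Q + 21):
  Q = 145 + 21 = 166
  B = 96 − 3·166 = -402
Policy B (Q − 40):
  Q = 145 − 40 = 105
  B = 96 − 3·105 = -219
Comparing — Policy A: B=-402, Policy B: B=-219. Highest is -219 (Policy B).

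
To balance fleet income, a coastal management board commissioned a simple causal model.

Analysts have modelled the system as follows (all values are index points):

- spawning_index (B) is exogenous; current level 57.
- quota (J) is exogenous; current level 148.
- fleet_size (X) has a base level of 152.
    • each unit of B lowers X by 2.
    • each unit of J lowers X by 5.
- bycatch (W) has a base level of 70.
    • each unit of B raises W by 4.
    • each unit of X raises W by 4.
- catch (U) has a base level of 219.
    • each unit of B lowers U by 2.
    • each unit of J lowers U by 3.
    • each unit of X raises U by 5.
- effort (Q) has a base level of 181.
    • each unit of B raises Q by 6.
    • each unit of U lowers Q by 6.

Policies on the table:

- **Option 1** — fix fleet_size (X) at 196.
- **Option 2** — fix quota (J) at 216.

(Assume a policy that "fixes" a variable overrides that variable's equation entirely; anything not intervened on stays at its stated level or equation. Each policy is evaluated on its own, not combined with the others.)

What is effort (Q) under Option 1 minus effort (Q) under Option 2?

-38364

Option 1 (X := 196):
  B = 57
  J = 148
  X = 196
  U = 219 − 2·57 − 3·148 + 5·196 = 641
  Q = 181 + 6·57 − 6·641 = -3323
Option 2 (J := 216):
  B = 57
  J = 216
  X = 152 − 2·57 − 5·216 = -1042
  U = 219 − 2·57 − 3·216 + 5·(-1042) = -5753
  Q = 181 + 6·57 − 6·(-5753) = 35041
Q: -3323 − 35041 = -38364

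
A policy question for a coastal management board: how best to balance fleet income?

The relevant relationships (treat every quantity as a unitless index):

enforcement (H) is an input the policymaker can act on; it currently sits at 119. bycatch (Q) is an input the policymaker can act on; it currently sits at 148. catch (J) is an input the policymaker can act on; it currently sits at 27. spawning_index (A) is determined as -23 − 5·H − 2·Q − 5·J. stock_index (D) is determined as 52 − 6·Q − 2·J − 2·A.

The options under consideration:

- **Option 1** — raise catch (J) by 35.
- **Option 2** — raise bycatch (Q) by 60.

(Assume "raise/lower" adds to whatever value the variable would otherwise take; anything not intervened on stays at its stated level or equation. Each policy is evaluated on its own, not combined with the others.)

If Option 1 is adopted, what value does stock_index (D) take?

1488

Option 1 (J + 35):
  H = 119
  Q = 148
  J = 27 + 35 = 62
  A = -23 − 5·119 − 2·148 − 5·62 = -1224
  D = 52 − 6·148 − 2·62 − 2·(-1224) = 1488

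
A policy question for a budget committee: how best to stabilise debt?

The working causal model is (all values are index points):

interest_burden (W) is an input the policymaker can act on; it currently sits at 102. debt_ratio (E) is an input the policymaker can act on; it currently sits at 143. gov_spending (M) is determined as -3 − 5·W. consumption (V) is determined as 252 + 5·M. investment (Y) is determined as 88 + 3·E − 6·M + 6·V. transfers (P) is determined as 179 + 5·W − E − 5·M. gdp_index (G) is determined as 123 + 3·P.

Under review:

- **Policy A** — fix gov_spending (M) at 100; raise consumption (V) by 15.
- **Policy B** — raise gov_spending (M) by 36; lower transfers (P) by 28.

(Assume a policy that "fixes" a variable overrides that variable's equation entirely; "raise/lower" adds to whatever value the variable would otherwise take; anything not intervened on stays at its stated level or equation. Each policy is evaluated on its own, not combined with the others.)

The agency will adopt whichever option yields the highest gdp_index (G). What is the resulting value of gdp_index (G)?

Policy A (M := 100, V + 15):
  W = 102
  E = 143
  M = 100
  P = 179 + 5·102 − 143 − 5·100 = 46
  G = 123 + 3·46 = 261
Policy B (M + 36, P − 28):
  W = 102
  E = 143
  M = -3 − 5·102 (+36 from intervention) = -477
  P = 179 + 5·102 − 143 − 5·(-477) (−28 from intervention) = 2903
  G = 123 + 3·2903 = 8832
Comparing — Policy A: G=261, Policy B: G=8832. Highest is 8832 (Policy B).

8832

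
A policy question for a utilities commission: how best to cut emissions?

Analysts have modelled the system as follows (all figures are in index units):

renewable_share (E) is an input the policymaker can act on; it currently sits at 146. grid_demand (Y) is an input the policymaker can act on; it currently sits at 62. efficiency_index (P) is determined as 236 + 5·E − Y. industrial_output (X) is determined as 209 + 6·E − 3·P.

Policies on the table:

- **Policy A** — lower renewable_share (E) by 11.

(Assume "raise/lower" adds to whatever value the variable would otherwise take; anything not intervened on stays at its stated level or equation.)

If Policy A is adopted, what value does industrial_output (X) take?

Policy A (E − 11):
  E = 146 − 11 = 135
  Y = 62
  P = 236 + 5·135 − 62 = 849
  X = 209 + 6·135 − 3·849 = -1528

-1528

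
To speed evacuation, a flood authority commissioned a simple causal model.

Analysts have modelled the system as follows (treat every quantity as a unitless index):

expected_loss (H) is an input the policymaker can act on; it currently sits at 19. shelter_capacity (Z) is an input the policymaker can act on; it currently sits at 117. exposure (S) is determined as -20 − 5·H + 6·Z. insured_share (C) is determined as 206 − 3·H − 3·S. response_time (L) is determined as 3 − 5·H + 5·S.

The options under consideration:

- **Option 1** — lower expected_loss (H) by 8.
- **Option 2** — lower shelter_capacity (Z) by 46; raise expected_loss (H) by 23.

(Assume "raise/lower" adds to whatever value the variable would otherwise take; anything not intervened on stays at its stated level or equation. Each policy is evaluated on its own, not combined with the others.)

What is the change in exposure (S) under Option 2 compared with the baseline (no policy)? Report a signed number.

Baseline:
  H = 19
  Z = 117
  S = -20 − 5·19 + 6·117 = 587
Option 2 (Z − 46, H + 23):
  H = 19 + 23 = 42
  Z = 117 − 46 = 71
  S = -20 − 5·42 + 6·71 = 196
Change in S: 196 − 587 = -391

-391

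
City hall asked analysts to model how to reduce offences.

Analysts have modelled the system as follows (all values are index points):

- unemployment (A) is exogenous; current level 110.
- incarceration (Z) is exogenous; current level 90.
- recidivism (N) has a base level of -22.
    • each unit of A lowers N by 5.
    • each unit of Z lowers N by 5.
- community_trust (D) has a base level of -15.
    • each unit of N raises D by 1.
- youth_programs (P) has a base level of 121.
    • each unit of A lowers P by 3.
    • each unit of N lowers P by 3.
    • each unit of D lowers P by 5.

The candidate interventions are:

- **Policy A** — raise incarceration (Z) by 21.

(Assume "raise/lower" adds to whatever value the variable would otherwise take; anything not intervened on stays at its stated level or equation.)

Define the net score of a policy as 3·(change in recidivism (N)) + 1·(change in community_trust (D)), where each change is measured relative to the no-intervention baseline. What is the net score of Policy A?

Baseline:
  A = 110
  Z = 90
  N = -22 − 5·110 − 5·90 = -1022
  D = -15 + (-1022) = -1037
Policy A (Z + 21):
  A = 110
  Z = 90 + 21 = 111
  N = -22 − 5·110 − 5·111 = -1127
  D = -15 + (-1127) = -1142
ΔN = -1127 − (-1022) = -105; ΔD = -1142 − (-1037) = -105
Score = 3·(-105) + 1·(-105) = -420

-420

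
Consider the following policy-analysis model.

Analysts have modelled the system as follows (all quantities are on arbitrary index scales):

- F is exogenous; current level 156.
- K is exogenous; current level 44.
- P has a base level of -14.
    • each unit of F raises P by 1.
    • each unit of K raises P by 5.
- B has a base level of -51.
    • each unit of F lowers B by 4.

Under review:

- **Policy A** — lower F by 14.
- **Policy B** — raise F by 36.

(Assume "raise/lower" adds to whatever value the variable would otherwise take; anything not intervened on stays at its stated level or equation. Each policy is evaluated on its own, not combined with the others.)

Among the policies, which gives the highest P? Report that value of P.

Policy A (F − 14):
  F = 156 − 14 = 142
  K = 44
  P = -14 + 142 + 5·44 = 348
Policy B (F + 36):
  F = 156 + 36 = 192
  K = 44
  P = -14 + 192 + 5·44 = 398
Comparing — Policy A: P=348, Policy B: P=398. Highest is 398 (Policy B).

398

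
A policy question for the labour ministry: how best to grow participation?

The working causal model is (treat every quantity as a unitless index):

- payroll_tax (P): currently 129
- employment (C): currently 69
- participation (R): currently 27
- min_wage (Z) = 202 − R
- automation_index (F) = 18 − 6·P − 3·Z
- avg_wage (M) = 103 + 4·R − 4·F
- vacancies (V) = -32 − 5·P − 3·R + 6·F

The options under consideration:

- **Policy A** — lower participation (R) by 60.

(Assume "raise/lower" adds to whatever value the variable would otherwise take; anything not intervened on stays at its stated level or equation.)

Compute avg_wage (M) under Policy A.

5815

Policy A (R − 60):
  P = 129
  R = 27 − 60 = -33
  Z = 202 − (-33) = 235
  F = 18 − 6·129 − 3·235 = -1461
  M = 103 + 4·(-33) − 4·(-1461) = 5815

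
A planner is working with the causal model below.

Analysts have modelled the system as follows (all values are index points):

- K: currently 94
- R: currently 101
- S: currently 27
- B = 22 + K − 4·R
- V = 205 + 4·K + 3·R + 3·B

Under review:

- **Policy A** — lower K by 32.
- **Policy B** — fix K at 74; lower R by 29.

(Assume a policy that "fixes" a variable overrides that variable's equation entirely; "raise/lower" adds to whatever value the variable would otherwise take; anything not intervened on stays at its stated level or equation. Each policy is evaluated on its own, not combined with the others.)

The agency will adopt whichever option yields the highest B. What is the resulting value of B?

-192

Policy A (K − 32):
  K = 94 − 32 = 62
  R = 101
  B = 22 + 62 − 4·101 = -320
Policy B (K := 74, R − 29):
  K = 74
  R = 101 − 29 = 72
  B = 22 + 74 − 4·72 = -192
Comparing — Policy A: B=-320, Policy B: B=-192. Highest is -192 (Policy B).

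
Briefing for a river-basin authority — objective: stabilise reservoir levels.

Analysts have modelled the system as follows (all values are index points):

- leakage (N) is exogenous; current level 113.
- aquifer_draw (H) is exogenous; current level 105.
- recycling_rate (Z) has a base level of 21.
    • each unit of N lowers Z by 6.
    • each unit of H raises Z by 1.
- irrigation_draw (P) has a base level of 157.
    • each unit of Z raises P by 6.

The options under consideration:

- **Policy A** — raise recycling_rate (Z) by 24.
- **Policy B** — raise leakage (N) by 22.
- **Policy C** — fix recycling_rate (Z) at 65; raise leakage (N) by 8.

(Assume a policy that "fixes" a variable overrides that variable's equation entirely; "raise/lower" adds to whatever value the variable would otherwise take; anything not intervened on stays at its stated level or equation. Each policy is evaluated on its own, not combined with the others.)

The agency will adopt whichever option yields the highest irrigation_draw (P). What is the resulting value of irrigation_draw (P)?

Policy A (Z + 24):
  N = 113
  H = 105
  Z = 21 − 6·113 + 105 (+24 from intervention) = -528
  P = 157 + 6·(-528) = -3011
Policy B (N + 22):
  N = 113 + 22 = 135
  H = 105
  Z = 21 − 6·135 + 105 = -684
  P = 157 + 6·(-684) = -3947
Policy C (Z := 65, N + 8):
  N = 113 + 8 = 121
  H = 105
  Z = 65
  P = 157 + 6·65 = 547
Comparing — Policy A: P=-3011, Policy B: P=-3947, Policy C: P=547. Highest is 547 (Policy C).

547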